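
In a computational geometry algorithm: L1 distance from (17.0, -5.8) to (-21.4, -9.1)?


|17-(-21.4)| + |(-5.8)-(-9.1)| = 38.4 + 3.3 = 41.7

41.7


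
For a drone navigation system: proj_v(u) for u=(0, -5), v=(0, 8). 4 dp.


u.v = -40, |v| = sqrt(64) = 8
Scalar projection = u.v / |v| = -40 / sqrt(64) = -5

-5


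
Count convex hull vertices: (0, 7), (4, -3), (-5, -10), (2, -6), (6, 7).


Convex hull vertices (CCW): (-5, -10), (2, -6), (4, -3), (6, 7), (0, 7)
Count = 5

5


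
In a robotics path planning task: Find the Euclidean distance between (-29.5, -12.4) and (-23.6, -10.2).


dx=5.9, dy=2.2
d^2 = 5.9^2 + 2.2^2 = 39.65
d = sqrt(39.65) = 6.2968

6.2968


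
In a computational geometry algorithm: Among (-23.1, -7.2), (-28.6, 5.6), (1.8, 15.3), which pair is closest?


d(P0,P1) = 13.9316, d(P0,P2) = 33.5598, d(P1,P2) = 31.91
Closest: P0 and P1

Closest pair: (-23.1, -7.2) and (-28.6, 5.6), distance = 13.9316


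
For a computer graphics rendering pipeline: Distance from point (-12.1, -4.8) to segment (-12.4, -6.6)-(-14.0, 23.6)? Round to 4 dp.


Project P onto AB: t = 0.0589 (clamped to [0,1])
Closest point on segment: (-12.4943, -4.8209)
Distance: 0.3948

0.3948


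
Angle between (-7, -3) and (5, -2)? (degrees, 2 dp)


u.v = -29, |u| = sqrt(58) = 7.6158, |v| = sqrt(29) = 5.3852
cos(theta) = u.v/(|u||v|) = -29/sqrt(1682) = -0.707107
theta = acos(-0.707107) = 135 degrees

135 degrees


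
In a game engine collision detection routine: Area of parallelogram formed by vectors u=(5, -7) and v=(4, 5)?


|u x v| = |5*5 - (-7)*4|
= |25 - (-28)| = 53

53


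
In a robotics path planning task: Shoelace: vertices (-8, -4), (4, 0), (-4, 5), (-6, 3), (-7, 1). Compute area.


Shoelace sum: ((-8)*0 - 4*(-4)) + (4*5 - (-4)*0) + ((-4)*3 - (-6)*5) + ((-6)*1 - (-7)*3) + ((-7)*(-4) - (-8)*1)
= 105
Area = |105|/2 = 52.5

52.5


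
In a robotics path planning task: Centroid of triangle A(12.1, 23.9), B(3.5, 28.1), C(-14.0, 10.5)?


Centroid = ((x_A+x_B+x_C)/3, (y_A+y_B+y_C)/3)
= ((12.1+3.5+(-14))/3, (23.9+28.1+10.5)/3)
= (0.5333, 20.8333)

(0.5333, 20.8333)


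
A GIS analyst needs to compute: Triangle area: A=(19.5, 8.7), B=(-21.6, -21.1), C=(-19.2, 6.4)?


Area = |x_A(y_B-y_C) + x_B(y_C-y_A) + x_C(y_A-y_B)|/2
= |(-536.25) + 49.68 + (-572.16)|/2
= 1058.73/2 = 529.365

529.365


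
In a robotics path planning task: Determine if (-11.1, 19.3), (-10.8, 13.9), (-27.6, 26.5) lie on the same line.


Cross product: ((-10.8)-(-11.1))*(26.5-19.3) - (13.9-19.3)*((-27.6)-(-11.1))
= -86.94

No, not collinear


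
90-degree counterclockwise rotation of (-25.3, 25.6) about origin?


90° CCW: (x,y) -> (-y, x)
(-25.3,25.6) -> (-25.6, -25.3)

(-25.6, -25.3)


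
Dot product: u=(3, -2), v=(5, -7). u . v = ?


u . v = u_x*v_x + u_y*v_y = 3*5 + (-2)*(-7)
= 15 + 14 = 29

29


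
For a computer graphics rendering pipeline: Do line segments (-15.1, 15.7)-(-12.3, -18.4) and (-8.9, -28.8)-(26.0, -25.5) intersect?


Cross products: d1=1573.51, d2=374.18, d3=86.82, d4=1286.15
d1*d2 < 0 and d3*d4 < 0? no

No, they don't intersect


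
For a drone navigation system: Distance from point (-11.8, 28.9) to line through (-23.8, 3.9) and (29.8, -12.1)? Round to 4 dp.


|cross product| = 1532
|line direction| = sqrt(3128.96) = 55.9371
Distance = 1532/sqrt(3128.96) = 27.3879

27.3879


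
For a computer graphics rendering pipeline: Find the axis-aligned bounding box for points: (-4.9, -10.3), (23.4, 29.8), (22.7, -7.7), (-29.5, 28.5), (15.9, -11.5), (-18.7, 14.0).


x range: [-29.5, 23.4]
y range: [-11.5, 29.8]
Bounding box: (-29.5,-11.5) to (23.4,29.8)

(-29.5,-11.5) to (23.4,29.8)


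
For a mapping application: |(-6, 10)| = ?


|u| = sqrt((-6)^2 + 10^2) = sqrt(136) = 11.6619

11.6619


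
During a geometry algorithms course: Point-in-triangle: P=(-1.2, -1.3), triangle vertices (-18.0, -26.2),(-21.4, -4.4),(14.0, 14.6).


Cross products: AB x AP = -450.9, BC x BP = -274.06, CA x CP = -111.36
All same sign? yes

Yes, inside


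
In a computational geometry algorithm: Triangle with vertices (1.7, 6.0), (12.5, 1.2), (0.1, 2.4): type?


Side lengths squared: AB^2=139.68, BC^2=155.2, CA^2=15.52
Sorted: [15.52, 139.68, 155.2]
By sides: Scalene, By angles: Right

Scalene, Right


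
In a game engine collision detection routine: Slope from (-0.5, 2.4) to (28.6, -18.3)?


slope = (y2-y1)/(x2-x1) = ((-18.3)-2.4)/(28.6-(-0.5)) = (-20.7)/29.1 = -0.7113

-0.7113


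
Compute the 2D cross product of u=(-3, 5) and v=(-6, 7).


u x v = u_x*v_y - u_y*v_x = (-3)*7 - 5*(-6)
= (-21) - (-30) = 9

9


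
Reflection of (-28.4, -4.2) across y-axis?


Reflection over y-axis: (x,y) -> (-x,y)
(-28.4, -4.2) -> (28.4, -4.2)

(28.4, -4.2)


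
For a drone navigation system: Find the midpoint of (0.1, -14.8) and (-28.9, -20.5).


M = ((0.1+(-28.9))/2, ((-14.8)+(-20.5))/2)
= (-14.4, -17.65)

(-14.4, -17.65)


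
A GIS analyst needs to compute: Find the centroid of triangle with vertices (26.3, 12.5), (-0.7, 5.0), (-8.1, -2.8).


Centroid = ((x_A+x_B+x_C)/3, (y_A+y_B+y_C)/3)
= ((26.3+(-0.7)+(-8.1))/3, (12.5+5+(-2.8))/3)
= (5.8333, 4.9)

(5.8333, 4.9)


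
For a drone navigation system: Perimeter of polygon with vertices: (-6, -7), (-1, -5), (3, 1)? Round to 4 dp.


Sides: (-6, -7)->(-1, -5): sqrt(29) = 5.385165, (-1, -5)->(3, 1): sqrt(52) = 7.211103, (3, 1)->(-6, -7): sqrt(145) = 12.041595
Sum = 24.637863
Perimeter = 24.6379

24.6379


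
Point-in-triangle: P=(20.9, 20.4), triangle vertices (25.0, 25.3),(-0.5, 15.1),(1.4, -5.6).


Cross products: AB x AP = 83.13, BC x BP = 453.05, CA x CP = 11.05
All same sign? yes

Yes, inside


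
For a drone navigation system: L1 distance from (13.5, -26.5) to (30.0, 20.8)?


|13.5-30| + |(-26.5)-20.8| = 16.5 + 47.3 = 63.8

63.8


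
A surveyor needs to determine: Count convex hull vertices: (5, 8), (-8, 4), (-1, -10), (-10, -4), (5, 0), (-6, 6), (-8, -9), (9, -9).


Convex hull vertices (CCW): (-10, -4), (-8, -9), (-1, -10), (9, -9), (5, 8), (-6, 6), (-8, 4)
Count = 7

7


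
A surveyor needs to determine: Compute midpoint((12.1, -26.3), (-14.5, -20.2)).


M = ((12.1+(-14.5))/2, ((-26.3)+(-20.2))/2)
= (-1.2, -23.25)

(-1.2, -23.25)


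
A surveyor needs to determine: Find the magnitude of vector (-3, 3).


|u| = sqrt((-3)^2 + 3^2) = sqrt(18) = 4.2426

4.2426


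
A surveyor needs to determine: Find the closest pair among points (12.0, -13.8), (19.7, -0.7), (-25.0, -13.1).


d(P0,P1) = 15.1954, d(P0,P2) = 37.0066, d(P1,P2) = 46.388
Closest: P0 and P1

Closest pair: (12.0, -13.8) and (19.7, -0.7), distance = 15.1954


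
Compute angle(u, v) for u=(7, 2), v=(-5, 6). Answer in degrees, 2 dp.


u.v = -23, |u| = sqrt(53) = 7.2801, |v| = sqrt(61) = 7.8102
cos(theta) = u.v/(|u||v|) = -23/sqrt(3233) = -0.404506
theta = acos(-0.404506) = 113.86 degrees

113.86 degrees


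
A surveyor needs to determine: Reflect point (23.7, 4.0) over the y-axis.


Reflection over y-axis: (x,y) -> (-x,y)
(23.7, 4) -> (-23.7, 4)

(-23.7, 4)


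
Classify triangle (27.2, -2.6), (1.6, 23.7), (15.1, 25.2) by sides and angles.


Side lengths squared: AB^2=1347.05, BC^2=184.5, CA^2=919.25
Sorted: [184.5, 919.25, 1347.05]
By sides: Scalene, By angles: Obtuse

Scalene, Obtuse


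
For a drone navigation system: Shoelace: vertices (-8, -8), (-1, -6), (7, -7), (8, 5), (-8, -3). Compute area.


Shoelace sum: ((-8)*(-6) - (-1)*(-8)) + ((-1)*(-7) - 7*(-6)) + (7*5 - 8*(-7)) + (8*(-3) - (-8)*5) + ((-8)*(-8) - (-8)*(-3))
= 236
Area = |236|/2 = 118

118


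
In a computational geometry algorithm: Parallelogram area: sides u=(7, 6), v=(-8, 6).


|u x v| = |7*6 - 6*(-8)|
= |42 - (-48)| = 90

90


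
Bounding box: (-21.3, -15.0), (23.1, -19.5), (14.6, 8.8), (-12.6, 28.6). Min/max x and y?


x range: [-21.3, 23.1]
y range: [-19.5, 28.6]
Bounding box: (-21.3,-19.5) to (23.1,28.6)

(-21.3,-19.5) to (23.1,28.6)


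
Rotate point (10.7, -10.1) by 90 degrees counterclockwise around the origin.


90° CCW: (x,y) -> (-y, x)
(10.7,-10.1) -> (10.1, 10.7)

(10.1, 10.7)


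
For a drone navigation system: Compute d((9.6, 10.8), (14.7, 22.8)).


dx=5.1, dy=12
d^2 = 5.1^2 + 12^2 = 170.01
d = sqrt(170.01) = 13.0388

13.0388


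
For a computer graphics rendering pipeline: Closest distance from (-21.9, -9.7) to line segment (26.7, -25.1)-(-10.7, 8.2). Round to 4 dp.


Project P onto AB: t = 0.9293 (clamped to [0,1])
Closest point on segment: (-8.0573, 5.847)
Distance: 20.8166

20.8166


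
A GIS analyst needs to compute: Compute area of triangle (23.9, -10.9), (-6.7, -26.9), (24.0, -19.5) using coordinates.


Area = |x_A(y_B-y_C) + x_B(y_C-y_A) + x_C(y_A-y_B)|/2
= |(-176.86) + 57.62 + 384|/2
= 264.76/2 = 132.38

132.38


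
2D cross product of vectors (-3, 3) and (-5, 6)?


u x v = u_x*v_y - u_y*v_x = (-3)*6 - 3*(-5)
= (-18) - (-15) = -3

-3


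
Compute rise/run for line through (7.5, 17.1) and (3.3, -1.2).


slope = (y2-y1)/(x2-x1) = ((-1.2)-17.1)/(3.3-7.5) = (-18.3)/(-4.2) = 4.3571

4.3571


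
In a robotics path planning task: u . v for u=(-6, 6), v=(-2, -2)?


u . v = u_x*v_x + u_y*v_y = (-6)*(-2) + 6*(-2)
= 12 + (-12) = 0

0


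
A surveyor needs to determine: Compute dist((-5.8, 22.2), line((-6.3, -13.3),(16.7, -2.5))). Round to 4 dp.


|cross product| = 811.1
|line direction| = sqrt(645.64) = 25.4094
Distance = 811.1/sqrt(645.64) = 31.9212

31.9212


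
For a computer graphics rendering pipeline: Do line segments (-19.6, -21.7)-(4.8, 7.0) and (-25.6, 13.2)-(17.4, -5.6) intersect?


Cross products: d1=-1387.9, d2=304.92, d3=1023.76, d4=-669.06
d1*d2 < 0 and d3*d4 < 0? yes

Yes, they intersect


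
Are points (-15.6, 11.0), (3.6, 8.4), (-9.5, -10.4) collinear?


Cross product: (3.6-(-15.6))*((-10.4)-11) - (8.4-11)*((-9.5)-(-15.6))
= -395.02

No, not collinear


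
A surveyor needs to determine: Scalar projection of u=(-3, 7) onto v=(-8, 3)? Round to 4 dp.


u.v = 45, |v| = sqrt(73) = 8.544
Scalar projection = u.v / |v| = 45 / sqrt(73) = 5.2669

5.2669


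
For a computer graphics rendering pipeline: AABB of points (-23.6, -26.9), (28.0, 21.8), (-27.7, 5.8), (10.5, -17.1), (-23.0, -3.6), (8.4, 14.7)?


x range: [-27.7, 28]
y range: [-26.9, 21.8]
Bounding box: (-27.7,-26.9) to (28,21.8)

(-27.7,-26.9) to (28,21.8)


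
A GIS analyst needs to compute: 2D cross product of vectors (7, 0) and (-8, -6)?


u x v = u_x*v_y - u_y*v_x = 7*(-6) - 0*(-8)
= (-42) - 0 = -42

-42


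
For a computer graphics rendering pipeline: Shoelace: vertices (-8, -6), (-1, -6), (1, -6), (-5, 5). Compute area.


Shoelace sum: ((-8)*(-6) - (-1)*(-6)) + ((-1)*(-6) - 1*(-6)) + (1*5 - (-5)*(-6)) + ((-5)*(-6) - (-8)*5)
= 99
Area = |99|/2 = 49.5

49.5


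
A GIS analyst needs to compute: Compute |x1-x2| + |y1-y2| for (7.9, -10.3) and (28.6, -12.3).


|7.9-28.6| + |(-10.3)-(-12.3)| = 20.7 + 2 = 22.7

22.7


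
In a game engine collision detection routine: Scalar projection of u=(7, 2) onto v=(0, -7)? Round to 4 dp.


u.v = -14, |v| = sqrt(49) = 7
Scalar projection = u.v / |v| = -14 / sqrt(49) = -2

-2


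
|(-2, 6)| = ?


|u| = sqrt((-2)^2 + 6^2) = sqrt(40) = 6.3246

6.3246


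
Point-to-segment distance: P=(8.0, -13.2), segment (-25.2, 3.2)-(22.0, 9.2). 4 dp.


Project P onto AB: t = 0.6487 (clamped to [0,1])
Closest point on segment: (5.4205, 7.0924)
Distance: 20.4557

20.4557


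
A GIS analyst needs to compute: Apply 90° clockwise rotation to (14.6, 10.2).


90° CW: (x,y) -> (y, -x)
(14.6,10.2) -> (10.2, -14.6)

(10.2, -14.6)


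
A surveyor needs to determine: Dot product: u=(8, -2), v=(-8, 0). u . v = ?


u . v = u_x*v_x + u_y*v_y = 8*(-8) + (-2)*0
= (-64) + 0 = -64

-64


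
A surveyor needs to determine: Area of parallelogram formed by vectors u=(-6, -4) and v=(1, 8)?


|u x v| = |(-6)*8 - (-4)*1|
= |(-48) - (-4)| = 44

44


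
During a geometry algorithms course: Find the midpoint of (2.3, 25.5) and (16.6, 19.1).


M = ((2.3+16.6)/2, (25.5+19.1)/2)
= (9.45, 22.3)

(9.45, 22.3)


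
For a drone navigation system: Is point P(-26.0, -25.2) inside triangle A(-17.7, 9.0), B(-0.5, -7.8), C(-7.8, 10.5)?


Cross products: AB x AP = -727.68, BC x BP = 593.67, CA x CP = 326.13
All same sign? no

No, outside


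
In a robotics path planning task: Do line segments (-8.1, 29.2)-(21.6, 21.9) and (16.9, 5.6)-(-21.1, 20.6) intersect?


Cross products: d1=-521.8, d2=-689.9, d3=-518.42, d4=-350.32
d1*d2 < 0 and d3*d4 < 0? no

No, they don't intersect


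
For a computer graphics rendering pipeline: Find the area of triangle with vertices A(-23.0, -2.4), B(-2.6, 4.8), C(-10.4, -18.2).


Area = |x_A(y_B-y_C) + x_B(y_C-y_A) + x_C(y_A-y_B)|/2
= |(-529) + 41.08 + 74.88|/2
= 413.04/2 = 206.52

206.52


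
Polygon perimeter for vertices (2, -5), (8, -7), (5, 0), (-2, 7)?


Sides: (2, -5)->(8, -7): sqrt(40) = 6.324555, (8, -7)->(5, 0): sqrt(58) = 7.615773, (5, 0)->(-2, 7): sqrt(98) = 9.899495, (-2, 7)->(2, -5): sqrt(160) = 12.649111
Sum = 36.488934
Perimeter = 36.4889

36.4889


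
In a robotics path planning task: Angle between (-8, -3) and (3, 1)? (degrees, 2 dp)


u.v = -27, |u| = sqrt(73) = 8.544, |v| = sqrt(10) = 3.1623
cos(theta) = u.v/(|u||v|) = -27/sqrt(730) = -0.999315
theta = acos(-0.999315) = 177.88 degrees

177.88 degrees


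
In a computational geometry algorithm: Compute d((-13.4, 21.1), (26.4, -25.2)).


dx=39.8, dy=-46.3
d^2 = 39.8^2 + (-46.3)^2 = 3727.73
d = sqrt(3727.73) = 61.0551

61.0551


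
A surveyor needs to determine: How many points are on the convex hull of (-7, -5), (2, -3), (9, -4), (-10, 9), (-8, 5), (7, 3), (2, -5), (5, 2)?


Convex hull vertices (CCW): (-10, 9), (-7, -5), (2, -5), (9, -4), (7, 3)
Count = 5

5


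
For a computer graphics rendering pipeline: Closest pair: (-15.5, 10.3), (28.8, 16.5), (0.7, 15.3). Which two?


d(P0,P1) = 44.7318, d(P0,P2) = 16.9541, d(P1,P2) = 28.1256
Closest: P0 and P2

Closest pair: (-15.5, 10.3) and (0.7, 15.3), distance = 16.9541


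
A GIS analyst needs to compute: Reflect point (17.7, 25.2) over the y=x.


Reflection over y=x: (x,y) -> (y,x)
(17.7, 25.2) -> (25.2, 17.7)

(25.2, 17.7)


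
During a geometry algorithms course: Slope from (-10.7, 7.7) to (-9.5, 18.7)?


slope = (y2-y1)/(x2-x1) = (18.7-7.7)/((-9.5)-(-10.7)) = 11/1.2 = 9.1667

9.1667


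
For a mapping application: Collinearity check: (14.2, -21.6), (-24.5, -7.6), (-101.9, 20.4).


Cross product: ((-24.5)-14.2)*(20.4-(-21.6)) - ((-7.6)-(-21.6))*((-101.9)-14.2)
= 0

Yes, collinear


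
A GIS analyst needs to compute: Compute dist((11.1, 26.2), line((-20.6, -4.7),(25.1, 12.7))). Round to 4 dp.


|cross product| = 860.55
|line direction| = sqrt(2391.25) = 48.9004
Distance = 860.55/sqrt(2391.25) = 17.598

17.598


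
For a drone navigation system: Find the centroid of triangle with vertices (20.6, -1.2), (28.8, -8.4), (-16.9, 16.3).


Centroid = ((x_A+x_B+x_C)/3, (y_A+y_B+y_C)/3)
= ((20.6+28.8+(-16.9))/3, ((-1.2)+(-8.4)+16.3)/3)
= (10.8333, 2.2333)

(10.8333, 2.2333)


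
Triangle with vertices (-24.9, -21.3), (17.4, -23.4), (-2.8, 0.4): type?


Side lengths squared: AB^2=1793.7, BC^2=974.48, CA^2=959.3
Sorted: [959.3, 974.48, 1793.7]
By sides: Scalene, By angles: Acute

Scalene, Acute


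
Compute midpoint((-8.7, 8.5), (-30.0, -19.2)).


M = (((-8.7)+(-30))/2, (8.5+(-19.2))/2)
= (-19.35, -5.35)

(-19.35, -5.35)


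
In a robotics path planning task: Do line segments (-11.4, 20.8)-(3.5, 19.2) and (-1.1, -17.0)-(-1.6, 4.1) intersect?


Cross products: d1=198.43, d2=-115.16, d3=-546.74, d4=-233.15
d1*d2 < 0 and d3*d4 < 0? no

No, they don't intersect


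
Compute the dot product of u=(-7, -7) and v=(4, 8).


u . v = u_x*v_x + u_y*v_y = (-7)*4 + (-7)*8
= (-28) + (-56) = -84

-84


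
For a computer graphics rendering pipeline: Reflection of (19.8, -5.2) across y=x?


Reflection over y=x: (x,y) -> (y,x)
(19.8, -5.2) -> (-5.2, 19.8)

(-5.2, 19.8)


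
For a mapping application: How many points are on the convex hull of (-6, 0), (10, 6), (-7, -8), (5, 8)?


Convex hull vertices (CCW): (-7, -8), (10, 6), (5, 8), (-6, 0)
Count = 4

4


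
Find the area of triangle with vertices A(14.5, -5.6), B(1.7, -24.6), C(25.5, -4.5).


Area = |x_A(y_B-y_C) + x_B(y_C-y_A) + x_C(y_A-y_B)|/2
= |(-291.45) + 1.87 + 484.5|/2
= 194.92/2 = 97.46

97.46


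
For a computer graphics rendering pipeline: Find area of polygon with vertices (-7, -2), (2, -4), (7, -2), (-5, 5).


Shoelace sum: ((-7)*(-4) - 2*(-2)) + (2*(-2) - 7*(-4)) + (7*5 - (-5)*(-2)) + ((-5)*(-2) - (-7)*5)
= 126
Area = |126|/2 = 63

63


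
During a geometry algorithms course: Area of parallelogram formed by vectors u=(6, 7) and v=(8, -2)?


|u x v| = |6*(-2) - 7*8|
= |(-12) - 56| = 68

68


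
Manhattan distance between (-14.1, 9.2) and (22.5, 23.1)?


|(-14.1)-22.5| + |9.2-23.1| = 36.6 + 13.9 = 50.5

50.5


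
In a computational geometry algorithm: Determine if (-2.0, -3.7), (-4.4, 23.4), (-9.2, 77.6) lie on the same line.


Cross product: ((-4.4)-(-2))*(77.6-(-3.7)) - (23.4-(-3.7))*((-9.2)-(-2))
= 0

Yes, collinear


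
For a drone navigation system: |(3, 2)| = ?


|u| = sqrt(3^2 + 2^2) = sqrt(13) = 3.6056

3.6056


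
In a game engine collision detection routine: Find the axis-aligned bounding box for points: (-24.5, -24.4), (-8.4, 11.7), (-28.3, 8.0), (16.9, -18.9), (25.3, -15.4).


x range: [-28.3, 25.3]
y range: [-24.4, 11.7]
Bounding box: (-28.3,-24.4) to (25.3,11.7)

(-28.3,-24.4) to (25.3,11.7)


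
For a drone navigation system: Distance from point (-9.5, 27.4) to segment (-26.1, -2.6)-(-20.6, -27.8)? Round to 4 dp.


Project P onto AB: t = 0 (clamped to [0,1])
Closest point on segment: (-26.1, -2.6)
Distance: 34.2864

34.2864


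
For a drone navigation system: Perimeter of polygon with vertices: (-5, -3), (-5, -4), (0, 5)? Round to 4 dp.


Sides: (-5, -3)->(-5, -4): sqrt(1) = 1, (-5, -4)->(0, 5): sqrt(106) = 10.29563, (0, 5)->(-5, -3): sqrt(89) = 9.433981
Sum = 20.729611
Perimeter = 20.7296

20.7296


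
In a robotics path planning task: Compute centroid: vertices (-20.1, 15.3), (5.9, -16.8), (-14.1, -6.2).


Centroid = ((x_A+x_B+x_C)/3, (y_A+y_B+y_C)/3)
= (((-20.1)+5.9+(-14.1))/3, (15.3+(-16.8)+(-6.2))/3)
= (-9.4333, -2.5667)

(-9.4333, -2.5667)


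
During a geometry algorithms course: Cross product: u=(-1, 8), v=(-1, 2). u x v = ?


u x v = u_x*v_y - u_y*v_x = (-1)*2 - 8*(-1)
= (-2) - (-8) = 6

6


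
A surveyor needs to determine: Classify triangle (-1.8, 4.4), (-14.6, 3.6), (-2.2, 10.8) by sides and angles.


Side lengths squared: AB^2=164.48, BC^2=205.6, CA^2=41.12
Sorted: [41.12, 164.48, 205.6]
By sides: Scalene, By angles: Right

Scalene, Right


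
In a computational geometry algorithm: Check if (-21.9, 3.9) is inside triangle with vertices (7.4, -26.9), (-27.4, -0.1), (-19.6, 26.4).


Cross products: AB x AP = -286.6, BC x BP = -114.55, CA x CP = -730.09
All same sign? yes

Yes, inside


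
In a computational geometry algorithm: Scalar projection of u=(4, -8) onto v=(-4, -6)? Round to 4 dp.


u.v = 32, |v| = sqrt(52) = 7.2111
Scalar projection = u.v / |v| = 32 / sqrt(52) = 4.4376

4.4376


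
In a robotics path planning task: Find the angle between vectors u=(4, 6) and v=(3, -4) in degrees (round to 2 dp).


u.v = -12, |u| = sqrt(52) = 7.2111, |v| = sqrt(25) = 5
cos(theta) = u.v/(|u||v|) = -12/sqrt(1300) = -0.33282
theta = acos(-0.33282) = 109.44 degrees

109.44 degrees


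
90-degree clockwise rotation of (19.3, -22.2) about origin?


90° CW: (x,y) -> (y, -x)
(19.3,-22.2) -> (-22.2, -19.3)

(-22.2, -19.3)


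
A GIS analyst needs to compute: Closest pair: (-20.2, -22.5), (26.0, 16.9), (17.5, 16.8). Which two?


d(P0,P1) = 60.719, d(P0,P2) = 54.459, d(P1,P2) = 8.5006
Closest: P1 and P2

Closest pair: (26.0, 16.9) and (17.5, 16.8), distance = 8.5006


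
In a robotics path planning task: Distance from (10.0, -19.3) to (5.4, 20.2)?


dx=-4.6, dy=39.5
d^2 = (-4.6)^2 + 39.5^2 = 1581.41
d = sqrt(1581.41) = 39.7669

39.7669


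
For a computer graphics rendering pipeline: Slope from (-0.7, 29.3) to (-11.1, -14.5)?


slope = (y2-y1)/(x2-x1) = ((-14.5)-29.3)/((-11.1)-(-0.7)) = (-43.8)/(-10.4) = 4.2115

4.2115


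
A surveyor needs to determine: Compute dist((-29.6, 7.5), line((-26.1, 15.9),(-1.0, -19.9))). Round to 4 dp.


|cross product| = 336.14
|line direction| = sqrt(1911.65) = 43.7224
Distance = 336.14/sqrt(1911.65) = 7.688

7.688


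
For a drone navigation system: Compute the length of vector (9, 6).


|u| = sqrt(9^2 + 6^2) = sqrt(117) = 10.8167

10.8167


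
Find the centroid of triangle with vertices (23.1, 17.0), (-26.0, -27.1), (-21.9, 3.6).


Centroid = ((x_A+x_B+x_C)/3, (y_A+y_B+y_C)/3)
= ((23.1+(-26)+(-21.9))/3, (17+(-27.1)+3.6)/3)
= (-8.2667, -2.1667)

(-8.2667, -2.1667)


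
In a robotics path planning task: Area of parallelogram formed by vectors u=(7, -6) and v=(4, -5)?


|u x v| = |7*(-5) - (-6)*4|
= |(-35) - (-24)| = 11

11


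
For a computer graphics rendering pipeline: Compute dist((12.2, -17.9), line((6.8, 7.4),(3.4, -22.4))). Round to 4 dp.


|cross product| = 246.94
|line direction| = sqrt(899.6) = 29.9933
Distance = 246.94/sqrt(899.6) = 8.2332

8.2332


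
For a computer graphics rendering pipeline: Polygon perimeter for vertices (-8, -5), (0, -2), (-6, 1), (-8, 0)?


Sides: (-8, -5)->(0, -2): sqrt(73) = 8.544004, (0, -2)->(-6, 1): sqrt(45) = 6.708204, (-6, 1)->(-8, 0): sqrt(5) = 2.236068, (-8, 0)->(-8, -5): sqrt(25) = 5
Sum = 22.488276
Perimeter = 22.4883

22.4883


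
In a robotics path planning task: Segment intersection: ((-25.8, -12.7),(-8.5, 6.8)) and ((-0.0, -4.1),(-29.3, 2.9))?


Cross products: d1=432.58, d2=-259.87, d3=-354.32, d4=338.13
d1*d2 < 0 and d3*d4 < 0? yes

Yes, they intersect


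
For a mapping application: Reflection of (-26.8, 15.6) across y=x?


Reflection over y=x: (x,y) -> (y,x)
(-26.8, 15.6) -> (15.6, -26.8)

(15.6, -26.8)


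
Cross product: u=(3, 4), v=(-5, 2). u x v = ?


u x v = u_x*v_y - u_y*v_x = 3*2 - 4*(-5)
= 6 - (-20) = 26

26


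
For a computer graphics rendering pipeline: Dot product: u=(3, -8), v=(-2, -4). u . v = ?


u . v = u_x*v_x + u_y*v_y = 3*(-2) + (-8)*(-4)
= (-6) + 32 = 26

26


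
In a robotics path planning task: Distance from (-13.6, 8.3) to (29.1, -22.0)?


dx=42.7, dy=-30.3
d^2 = 42.7^2 + (-30.3)^2 = 2741.38
d = sqrt(2741.38) = 52.3582

52.3582


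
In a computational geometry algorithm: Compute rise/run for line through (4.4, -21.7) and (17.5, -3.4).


slope = (y2-y1)/(x2-x1) = ((-3.4)-(-21.7))/(17.5-4.4) = 18.3/13.1 = 1.3969

1.3969


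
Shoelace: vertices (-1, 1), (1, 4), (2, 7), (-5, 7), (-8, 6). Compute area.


Shoelace sum: ((-1)*4 - 1*1) + (1*7 - 2*4) + (2*7 - (-5)*7) + ((-5)*6 - (-8)*7) + ((-8)*1 - (-1)*6)
= 67
Area = |67|/2 = 33.5

33.5


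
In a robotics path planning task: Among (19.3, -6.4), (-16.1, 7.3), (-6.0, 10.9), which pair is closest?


d(P0,P1) = 37.9585, d(P0,P2) = 30.6493, d(P1,P2) = 10.7224
Closest: P1 and P2

Closest pair: (-16.1, 7.3) and (-6.0, 10.9), distance = 10.7224


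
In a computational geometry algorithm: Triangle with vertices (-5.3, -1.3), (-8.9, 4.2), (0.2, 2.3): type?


Side lengths squared: AB^2=43.21, BC^2=86.42, CA^2=43.21
Sorted: [43.21, 43.21, 86.42]
By sides: Isosceles, By angles: Right

Isosceles, Right


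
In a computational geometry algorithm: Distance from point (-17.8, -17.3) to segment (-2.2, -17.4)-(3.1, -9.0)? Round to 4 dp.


Project P onto AB: t = 0 (clamped to [0,1])
Closest point on segment: (-2.2, -17.4)
Distance: 15.6003

15.6003


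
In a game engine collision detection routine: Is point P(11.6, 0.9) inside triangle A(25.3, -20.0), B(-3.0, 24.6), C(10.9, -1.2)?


Cross products: AB x AP = 19.55, BC x BP = 47.25, CA x CP = 43.4
All same sign? yes

Yes, inside


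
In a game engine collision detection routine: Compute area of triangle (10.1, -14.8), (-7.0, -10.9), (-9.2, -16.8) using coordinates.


Area = |x_A(y_B-y_C) + x_B(y_C-y_A) + x_C(y_A-y_B)|/2
= |59.59 + 14 + 35.88|/2
= 109.47/2 = 54.735

54.735


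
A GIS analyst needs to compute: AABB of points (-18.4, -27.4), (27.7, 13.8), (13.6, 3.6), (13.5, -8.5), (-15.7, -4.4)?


x range: [-18.4, 27.7]
y range: [-27.4, 13.8]
Bounding box: (-18.4,-27.4) to (27.7,13.8)

(-18.4,-27.4) to (27.7,13.8)


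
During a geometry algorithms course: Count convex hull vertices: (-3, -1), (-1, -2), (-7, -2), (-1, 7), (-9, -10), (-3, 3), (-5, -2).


Convex hull vertices (CCW): (-9, -10), (-1, -2), (-1, 7), (-7, -2)
Count = 4

4


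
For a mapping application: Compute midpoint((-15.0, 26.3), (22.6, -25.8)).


M = (((-15)+22.6)/2, (26.3+(-25.8))/2)
= (3.8, 0.25)

(3.8, 0.25)


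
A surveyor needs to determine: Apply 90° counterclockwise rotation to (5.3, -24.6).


90° CCW: (x,y) -> (-y, x)
(5.3,-24.6) -> (24.6, 5.3)

(24.6, 5.3)


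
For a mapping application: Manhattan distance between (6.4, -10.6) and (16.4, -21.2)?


|6.4-16.4| + |(-10.6)-(-21.2)| = 10 + 10.6 = 20.6

20.6


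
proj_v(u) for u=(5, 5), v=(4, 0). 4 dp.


u.v = 20, |v| = sqrt(16) = 4
Scalar projection = u.v / |v| = 20 / sqrt(16) = 5

5


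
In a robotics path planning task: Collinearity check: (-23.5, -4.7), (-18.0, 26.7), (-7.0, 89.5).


Cross product: ((-18)-(-23.5))*(89.5-(-4.7)) - (26.7-(-4.7))*((-7)-(-23.5))
= 0

Yes, collinear


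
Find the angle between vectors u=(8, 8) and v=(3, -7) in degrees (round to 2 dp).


u.v = -32, |u| = sqrt(128) = 11.3137, |v| = sqrt(58) = 7.6158
cos(theta) = u.v/(|u||v|) = -32/sqrt(7424) = -0.371391
theta = acos(-0.371391) = 111.8 degrees

111.8 degrees


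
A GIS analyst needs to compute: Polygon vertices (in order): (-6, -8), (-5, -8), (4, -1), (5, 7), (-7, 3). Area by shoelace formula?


Shoelace sum: ((-6)*(-8) - (-5)*(-8)) + ((-5)*(-1) - 4*(-8)) + (4*7 - 5*(-1)) + (5*3 - (-7)*7) + ((-7)*(-8) - (-6)*3)
= 216
Area = |216|/2 = 108

108


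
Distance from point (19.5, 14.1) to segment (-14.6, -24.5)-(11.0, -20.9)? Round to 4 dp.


Project P onto AB: t = 1 (clamped to [0,1])
Closest point on segment: (11, -20.9)
Distance: 36.0174

36.0174


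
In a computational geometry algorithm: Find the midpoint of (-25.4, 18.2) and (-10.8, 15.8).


M = (((-25.4)+(-10.8))/2, (18.2+15.8)/2)
= (-18.1, 17)

(-18.1, 17)


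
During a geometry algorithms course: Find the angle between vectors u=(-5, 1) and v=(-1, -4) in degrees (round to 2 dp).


u.v = 1, |u| = sqrt(26) = 5.099, |v| = sqrt(17) = 4.1231
cos(theta) = u.v/(|u||v|) = 1/sqrt(442) = 0.047565
theta = acos(0.047565) = 87.27 degrees

87.27 degrees


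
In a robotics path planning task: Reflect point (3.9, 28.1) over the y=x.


Reflection over y=x: (x,y) -> (y,x)
(3.9, 28.1) -> (28.1, 3.9)

(28.1, 3.9)


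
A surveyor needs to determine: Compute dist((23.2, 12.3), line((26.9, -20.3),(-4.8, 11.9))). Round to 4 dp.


|cross product| = 914.28
|line direction| = sqrt(2041.73) = 45.1855
Distance = 914.28/sqrt(2041.73) = 20.2339

20.2339


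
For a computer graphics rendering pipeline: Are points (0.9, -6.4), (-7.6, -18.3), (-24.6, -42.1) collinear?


Cross product: ((-7.6)-0.9)*((-42.1)-(-6.4)) - ((-18.3)-(-6.4))*((-24.6)-0.9)
= 0

Yes, collinear


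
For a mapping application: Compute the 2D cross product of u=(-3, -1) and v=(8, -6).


u x v = u_x*v_y - u_y*v_x = (-3)*(-6) - (-1)*8
= 18 - (-8) = 26

26


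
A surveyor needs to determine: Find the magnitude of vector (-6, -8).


|u| = sqrt((-6)^2 + (-8)^2) = sqrt(100) = 10

10


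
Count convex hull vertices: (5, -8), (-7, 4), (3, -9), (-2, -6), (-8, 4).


Convex hull vertices (CCW): (-8, 4), (-2, -6), (3, -9), (5, -8), (-7, 4)
Count = 5

5


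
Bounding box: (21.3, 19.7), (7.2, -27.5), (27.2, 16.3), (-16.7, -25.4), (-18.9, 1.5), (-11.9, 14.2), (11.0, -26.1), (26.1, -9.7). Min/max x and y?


x range: [-18.9, 27.2]
y range: [-27.5, 19.7]
Bounding box: (-18.9,-27.5) to (27.2,19.7)

(-18.9,-27.5) to (27.2,19.7)


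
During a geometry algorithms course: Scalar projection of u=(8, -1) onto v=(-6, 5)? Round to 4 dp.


u.v = -53, |v| = sqrt(61) = 7.8102
Scalar projection = u.v / |v| = -53 / sqrt(61) = -6.786

-6.786


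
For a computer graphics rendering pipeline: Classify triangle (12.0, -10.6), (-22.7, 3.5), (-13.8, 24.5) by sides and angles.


Side lengths squared: AB^2=1402.9, BC^2=520.21, CA^2=1897.65
Sorted: [520.21, 1402.9, 1897.65]
By sides: Scalene, By angles: Acute

Scalene, Acute


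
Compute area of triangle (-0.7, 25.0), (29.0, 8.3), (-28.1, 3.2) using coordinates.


Area = |x_A(y_B-y_C) + x_B(y_C-y_A) + x_C(y_A-y_B)|/2
= |(-3.57) + (-632.2) + (-469.27)|/2
= 1105.04/2 = 552.52

552.52


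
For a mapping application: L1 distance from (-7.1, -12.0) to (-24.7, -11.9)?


|(-7.1)-(-24.7)| + |(-12)-(-11.9)| = 17.6 + 0.1 = 17.7

17.7


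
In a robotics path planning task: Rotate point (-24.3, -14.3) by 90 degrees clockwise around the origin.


90° CW: (x,y) -> (y, -x)
(-24.3,-14.3) -> (-14.3, 24.3)

(-14.3, 24.3)


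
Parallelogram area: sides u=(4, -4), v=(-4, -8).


|u x v| = |4*(-8) - (-4)*(-4)|
= |(-32) - 16| = 48

48


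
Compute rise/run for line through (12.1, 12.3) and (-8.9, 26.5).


slope = (y2-y1)/(x2-x1) = (26.5-12.3)/((-8.9)-12.1) = 14.2/(-21) = -0.6762

-0.6762


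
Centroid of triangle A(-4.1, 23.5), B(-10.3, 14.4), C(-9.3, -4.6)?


Centroid = ((x_A+x_B+x_C)/3, (y_A+y_B+y_C)/3)
= (((-4.1)+(-10.3)+(-9.3))/3, (23.5+14.4+(-4.6))/3)
= (-7.9, 11.1)

(-7.9, 11.1)


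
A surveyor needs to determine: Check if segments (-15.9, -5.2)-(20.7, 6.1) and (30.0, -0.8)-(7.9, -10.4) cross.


Cross products: d1=-343.4, d2=-241.77, d3=-357.63, d4=-459.26
d1*d2 < 0 and d3*d4 < 0? no

No, they don't intersect


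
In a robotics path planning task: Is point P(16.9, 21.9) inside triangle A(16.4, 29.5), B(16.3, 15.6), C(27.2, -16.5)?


Cross products: AB x AP = 7.71, BC x BP = 87.93, CA x CP = 59.08
All same sign? yes

Yes, inside


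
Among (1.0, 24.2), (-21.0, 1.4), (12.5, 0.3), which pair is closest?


d(P0,P1) = 31.6834, d(P0,P2) = 26.5228, d(P1,P2) = 33.5181
Closest: P0 and P2

Closest pair: (1.0, 24.2) and (12.5, 0.3), distance = 26.5228


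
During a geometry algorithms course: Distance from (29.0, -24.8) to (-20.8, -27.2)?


dx=-49.8, dy=-2.4
d^2 = (-49.8)^2 + (-2.4)^2 = 2485.8
d = sqrt(2485.8) = 49.8578

49.8578


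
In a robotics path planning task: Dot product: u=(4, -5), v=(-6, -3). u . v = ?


u . v = u_x*v_x + u_y*v_y = 4*(-6) + (-5)*(-3)
= (-24) + 15 = -9

-9


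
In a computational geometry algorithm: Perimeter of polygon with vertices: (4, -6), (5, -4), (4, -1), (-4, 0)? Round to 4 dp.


Sides: (4, -6)->(5, -4): sqrt(5) = 2.236068, (5, -4)->(4, -1): sqrt(10) = 3.162278, (4, -1)->(-4, 0): sqrt(65) = 8.062258, (-4, 0)->(4, -6): sqrt(100) = 10
Sum = 23.460604
Perimeter = 23.4606

23.4606


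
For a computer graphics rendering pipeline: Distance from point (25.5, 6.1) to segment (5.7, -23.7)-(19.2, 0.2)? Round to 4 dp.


Project P onto AB: t = 1 (clamped to [0,1])
Closest point on segment: (19.2, 0.2)
Distance: 8.6313

8.6313


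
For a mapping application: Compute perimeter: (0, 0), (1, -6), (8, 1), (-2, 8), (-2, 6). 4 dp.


Sides: (0, 0)->(1, -6): sqrt(37) = 6.082763, (1, -6)->(8, 1): sqrt(98) = 9.899495, (8, 1)->(-2, 8): sqrt(149) = 12.206556, (-2, 8)->(-2, 6): sqrt(4) = 2, (-2, 6)->(0, 0): sqrt(40) = 6.324555
Sum = 36.513369
Perimeter = 36.5134

36.5134


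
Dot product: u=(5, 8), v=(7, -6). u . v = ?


u . v = u_x*v_x + u_y*v_y = 5*7 + 8*(-6)
= 35 + (-48) = -13

-13


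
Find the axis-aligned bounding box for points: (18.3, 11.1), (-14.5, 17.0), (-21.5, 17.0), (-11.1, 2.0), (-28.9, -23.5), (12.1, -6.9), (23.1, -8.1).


x range: [-28.9, 23.1]
y range: [-23.5, 17]
Bounding box: (-28.9,-23.5) to (23.1,17)

(-28.9,-23.5) to (23.1,17)


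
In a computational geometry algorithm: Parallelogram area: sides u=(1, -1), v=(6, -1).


|u x v| = |1*(-1) - (-1)*6|
= |(-1) - (-6)| = 5

5


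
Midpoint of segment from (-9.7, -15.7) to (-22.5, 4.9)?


M = (((-9.7)+(-22.5))/2, ((-15.7)+4.9)/2)
= (-16.1, -5.4)

(-16.1, -5.4)


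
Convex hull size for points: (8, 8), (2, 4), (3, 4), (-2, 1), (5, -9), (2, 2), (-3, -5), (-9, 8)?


Convex hull vertices (CCW): (-9, 8), (-3, -5), (5, -9), (8, 8)
Count = 4

4


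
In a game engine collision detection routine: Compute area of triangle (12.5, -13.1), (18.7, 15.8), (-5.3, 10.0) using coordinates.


Area = |x_A(y_B-y_C) + x_B(y_C-y_A) + x_C(y_A-y_B)|/2
= |72.5 + 431.97 + 153.17|/2
= 657.64/2 = 328.82

328.82


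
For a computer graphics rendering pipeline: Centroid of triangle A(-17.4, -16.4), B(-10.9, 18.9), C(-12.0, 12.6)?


Centroid = ((x_A+x_B+x_C)/3, (y_A+y_B+y_C)/3)
= (((-17.4)+(-10.9)+(-12))/3, ((-16.4)+18.9+12.6)/3)
= (-13.4333, 5.0333)

(-13.4333, 5.0333)


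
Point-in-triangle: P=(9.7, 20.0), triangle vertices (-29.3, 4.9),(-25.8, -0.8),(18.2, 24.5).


Cross products: AB x AP = 275.15, BC x BP = 17.05, CA x CP = 47.15
All same sign? yes

Yes, inside


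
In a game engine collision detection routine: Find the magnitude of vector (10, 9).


|u| = sqrt(10^2 + 9^2) = sqrt(181) = 13.4536

13.4536


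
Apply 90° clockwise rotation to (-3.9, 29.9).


90° CW: (x,y) -> (y, -x)
(-3.9,29.9) -> (29.9, 3.9)

(29.9, 3.9)


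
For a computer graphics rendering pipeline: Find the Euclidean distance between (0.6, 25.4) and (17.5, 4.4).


dx=16.9, dy=-21
d^2 = 16.9^2 + (-21)^2 = 726.61
d = sqrt(726.61) = 26.9557

26.9557


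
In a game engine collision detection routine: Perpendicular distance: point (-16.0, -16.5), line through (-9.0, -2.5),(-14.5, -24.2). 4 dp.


|cross product| = 74.9
|line direction| = sqrt(501.14) = 22.3862
Distance = 74.9/sqrt(501.14) = 3.3458

3.3458


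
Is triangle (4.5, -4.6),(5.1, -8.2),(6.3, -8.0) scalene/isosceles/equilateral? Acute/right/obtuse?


Side lengths squared: AB^2=13.32, BC^2=1.48, CA^2=14.8
Sorted: [1.48, 13.32, 14.8]
By sides: Scalene, By angles: Right

Scalene, Right


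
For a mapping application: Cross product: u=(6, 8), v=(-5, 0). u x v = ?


u x v = u_x*v_y - u_y*v_x = 6*0 - 8*(-5)
= 0 - (-40) = 40

40


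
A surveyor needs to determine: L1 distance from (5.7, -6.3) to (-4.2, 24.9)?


|5.7-(-4.2)| + |(-6.3)-24.9| = 9.9 + 31.2 = 41.1

41.1


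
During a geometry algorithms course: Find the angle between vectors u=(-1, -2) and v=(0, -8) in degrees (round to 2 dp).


u.v = 16, |u| = sqrt(5) = 2.2361, |v| = sqrt(64) = 8
cos(theta) = u.v/(|u||v|) = 16/sqrt(320) = 0.894427
theta = acos(0.894427) = 26.57 degrees

26.57 degrees


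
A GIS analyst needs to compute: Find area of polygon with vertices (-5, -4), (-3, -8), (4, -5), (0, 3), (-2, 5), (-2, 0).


Shoelace sum: ((-5)*(-8) - (-3)*(-4)) + ((-3)*(-5) - 4*(-8)) + (4*3 - 0*(-5)) + (0*5 - (-2)*3) + ((-2)*0 - (-2)*5) + ((-2)*(-4) - (-5)*0)
= 111
Area = |111|/2 = 55.5

55.5


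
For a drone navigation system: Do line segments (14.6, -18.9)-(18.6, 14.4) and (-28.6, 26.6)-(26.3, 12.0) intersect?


Cross products: d1=-1867.23, d2=19.34, d3=1620.56, d4=-266.01
d1*d2 < 0 and d3*d4 < 0? yes

Yes, they intersect


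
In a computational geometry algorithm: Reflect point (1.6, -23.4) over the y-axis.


Reflection over y-axis: (x,y) -> (-x,y)
(1.6, -23.4) -> (-1.6, -23.4)

(-1.6, -23.4)


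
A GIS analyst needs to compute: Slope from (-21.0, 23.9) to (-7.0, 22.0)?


slope = (y2-y1)/(x2-x1) = (22-23.9)/((-7)-(-21)) = (-1.9)/14 = -0.1357

-0.1357


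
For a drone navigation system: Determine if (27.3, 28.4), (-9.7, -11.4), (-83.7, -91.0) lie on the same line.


Cross product: ((-9.7)-27.3)*((-91)-28.4) - ((-11.4)-28.4)*((-83.7)-27.3)
= 0

Yes, collinear


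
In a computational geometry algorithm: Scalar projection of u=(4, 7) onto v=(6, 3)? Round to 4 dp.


u.v = 45, |v| = sqrt(45) = 6.7082
Scalar projection = u.v / |v| = 45 / sqrt(45) = 6.7082

6.7082


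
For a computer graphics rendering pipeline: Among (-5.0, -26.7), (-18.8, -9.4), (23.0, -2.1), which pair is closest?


d(P0,P1) = 22.1298, d(P0,P2) = 37.2714, d(P1,P2) = 42.4327
Closest: P0 and P1

Closest pair: (-5.0, -26.7) and (-18.8, -9.4), distance = 22.1298


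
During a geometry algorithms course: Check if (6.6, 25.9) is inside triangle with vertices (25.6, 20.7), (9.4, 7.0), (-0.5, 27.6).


Cross products: AB x AP = -344.54, BC x BP = -129.43, CA x CP = 4.62
All same sign? no

No, outside


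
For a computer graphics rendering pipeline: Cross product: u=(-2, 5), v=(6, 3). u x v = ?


u x v = u_x*v_y - u_y*v_x = (-2)*3 - 5*6
= (-6) - 30 = -36

-36


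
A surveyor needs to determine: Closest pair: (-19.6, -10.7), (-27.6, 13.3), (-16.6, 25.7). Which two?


d(P0,P1) = 25.2982, d(P0,P2) = 36.5234, d(P1,P2) = 16.5759
Closest: P1 and P2

Closest pair: (-27.6, 13.3) and (-16.6, 25.7), distance = 16.5759


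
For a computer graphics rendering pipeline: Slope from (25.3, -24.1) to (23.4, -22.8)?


slope = (y2-y1)/(x2-x1) = ((-22.8)-(-24.1))/(23.4-25.3) = 1.3/(-1.9) = -0.6842

-0.6842


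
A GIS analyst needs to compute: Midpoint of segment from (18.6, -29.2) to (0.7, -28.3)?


M = ((18.6+0.7)/2, ((-29.2)+(-28.3))/2)
= (9.65, -28.75)

(9.65, -28.75)


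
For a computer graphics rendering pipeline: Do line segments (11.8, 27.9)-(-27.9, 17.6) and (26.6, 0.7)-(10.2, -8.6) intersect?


Cross products: d1=-583.72, d2=-784.01, d3=1232.28, d4=1432.57
d1*d2 < 0 and d3*d4 < 0? no

No, they don't intersect


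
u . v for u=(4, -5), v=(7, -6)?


u . v = u_x*v_x + u_y*v_y = 4*7 + (-5)*(-6)
= 28 + 30 = 58

58


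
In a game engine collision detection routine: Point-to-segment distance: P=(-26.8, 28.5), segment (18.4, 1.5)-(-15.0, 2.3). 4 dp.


Project P onto AB: t = 1 (clamped to [0,1])
Closest point on segment: (-15, 2.3)
Distance: 28.7346

28.7346


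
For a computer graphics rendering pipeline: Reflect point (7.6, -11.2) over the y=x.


Reflection over y=x: (x,y) -> (y,x)
(7.6, -11.2) -> (-11.2, 7.6)

(-11.2, 7.6)


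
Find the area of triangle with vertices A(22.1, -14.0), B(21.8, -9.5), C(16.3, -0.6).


Area = |x_A(y_B-y_C) + x_B(y_C-y_A) + x_C(y_A-y_B)|/2
= |(-196.69) + 292.12 + (-73.35)|/2
= 22.08/2 = 11.04

11.04


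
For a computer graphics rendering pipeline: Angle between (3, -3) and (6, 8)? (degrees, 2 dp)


u.v = -6, |u| = sqrt(18) = 4.2426, |v| = sqrt(100) = 10
cos(theta) = u.v/(|u||v|) = -6/sqrt(1800) = -0.141421
theta = acos(-0.141421) = 98.13 degrees

98.13 degrees


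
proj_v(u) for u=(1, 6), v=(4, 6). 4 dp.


u.v = 40, |v| = sqrt(52) = 7.2111
Scalar projection = u.v / |v| = 40 / sqrt(52) = 5.547

5.547


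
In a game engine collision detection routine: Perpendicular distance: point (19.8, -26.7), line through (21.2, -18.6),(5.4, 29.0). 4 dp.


|cross product| = 194.62
|line direction| = sqrt(2515.4) = 50.1538
Distance = 194.62/sqrt(2515.4) = 3.8805

3.8805


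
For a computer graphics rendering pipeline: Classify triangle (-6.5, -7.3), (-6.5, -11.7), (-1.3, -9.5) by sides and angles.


Side lengths squared: AB^2=19.36, BC^2=31.88, CA^2=31.88
Sorted: [19.36, 31.88, 31.88]
By sides: Isosceles, By angles: Acute

Isosceles, Acute


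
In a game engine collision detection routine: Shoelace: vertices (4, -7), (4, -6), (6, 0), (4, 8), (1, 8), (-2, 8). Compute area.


Shoelace sum: (4*(-6) - 4*(-7)) + (4*0 - 6*(-6)) + (6*8 - 4*0) + (4*8 - 1*8) + (1*8 - (-2)*8) + ((-2)*(-7) - 4*8)
= 118
Area = |118|/2 = 59

59
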